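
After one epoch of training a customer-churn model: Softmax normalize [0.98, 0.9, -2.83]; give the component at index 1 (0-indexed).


Exponentials: e^0.98=2.6645, e^0.9=2.4596, e^-2.83=0.059
Sum = 5.1831
Softmax = [0.5141, 0.4745, 0.0114]
p[1] = 2.4596/5.1831 = 0.4745

0.4745


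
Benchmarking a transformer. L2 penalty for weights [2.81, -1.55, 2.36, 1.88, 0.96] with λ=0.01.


‖w‖₂² = (2.81)² + (-1.55)² + (2.36)² + (1.88)² + (0.96)²
     = 7.8961 + 2.4025 + 5.5696 + 3.5344 + 0.9216
     = 20.3242
λ·‖w‖₂² = 0.01·20.3242 = 0.203242

0.203242


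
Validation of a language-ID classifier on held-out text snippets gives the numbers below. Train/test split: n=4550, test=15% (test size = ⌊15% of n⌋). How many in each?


Test = ⌊4550·15/100⌋ = 682
Train = 4550 - 682 = 3868

Train: 3868, Test: 682


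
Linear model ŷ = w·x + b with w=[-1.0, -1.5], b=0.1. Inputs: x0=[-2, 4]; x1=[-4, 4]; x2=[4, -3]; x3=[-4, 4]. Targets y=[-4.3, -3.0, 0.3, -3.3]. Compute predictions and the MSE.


ŷ0 = (-1.0)·(-2) + (-1.5)·(4) + 0.1 = -3.9
ŷ1 = (-1.0)·(-4) + (-1.5)·(4) + 0.1 = -1.9
ŷ2 = (-1.0)·(4) + (-1.5)·(-3) + 0.1 = 0.6
ŷ3 = (-1.0)·(-4) + (-1.5)·(4) + 0.1 = -1.9
errors² = [0.16, 1.21, 0.09, 1.96]
MSE = 3.4200/4 = 0.855

0.855


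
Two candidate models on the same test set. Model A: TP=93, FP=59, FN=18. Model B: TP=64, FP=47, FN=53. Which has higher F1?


Model A: P=93/152=0.6118, R=93/111=0.8378, F1=2PR/(P+R)=2TP/(2TP+FP+FN)=186/263=0.7072
Model B: P=64/111=0.5766, R=64/117=0.547, F1=2PR/(P+R)=2TP/(2TP+FP+FN)=128/228=0.5614
0.7072 > 0.5614 → Model A

Model A


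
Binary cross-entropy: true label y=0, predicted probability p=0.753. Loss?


BCE = -[y·ln(p) + (1-y)·ln(1-p)]
= -0 - 1·ln(1-0.753)
= -ln(0.247) = 1.3984

1.3984


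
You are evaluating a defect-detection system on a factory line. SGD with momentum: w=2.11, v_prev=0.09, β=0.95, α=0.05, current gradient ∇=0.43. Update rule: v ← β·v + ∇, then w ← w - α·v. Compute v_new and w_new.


v_new = 0.95·0.09 + 0.43 = 0.0855 + 0.43 = 0.5155
w_new = 2.11 - 0.05·0.5155 = 2.11 - 0.025775 = 2.084225

v_new=0.5155, w_new=2.084225


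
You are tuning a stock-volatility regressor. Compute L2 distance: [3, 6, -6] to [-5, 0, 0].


d = √((3+ 5)² + (6-0)² + (-6-0)²)
  = √(64 + 36 + 36)
  = √136 = 11.6619

11.6619


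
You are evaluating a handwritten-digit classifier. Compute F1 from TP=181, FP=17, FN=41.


Precision = 181/198 = 0.9141
Recall = 181/222 = 0.8153
F1 = 2·P·R/(P+R) = 2·TP/(2·TP+FP+FN) = 362/(362+17+41) = 362/420 = 0.8619

0.8619


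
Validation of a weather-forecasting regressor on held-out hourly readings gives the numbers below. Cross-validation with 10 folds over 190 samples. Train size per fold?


Fold size = 190/10 = 19
Training per fold = 190 - 19 = 171

171


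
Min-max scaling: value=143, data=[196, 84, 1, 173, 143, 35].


min=1, max=196
(143-1)/(196-1) = 142/195 = 0.7282

0.7282


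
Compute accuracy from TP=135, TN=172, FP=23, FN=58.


Accuracy = (TP+TN)/(TP+TN+FP+FN)
= (135+172)/(388)
= 307/388 = 79.12%

79.12%


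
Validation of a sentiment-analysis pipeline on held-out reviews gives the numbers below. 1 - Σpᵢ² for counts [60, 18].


Probabilities: [60/78, 18/78] ≈ [0.7692, 0.2308]
Σpᵢ² = (3600 + 324)/78² = 3924/6084
Gini = 1 - Σpᵢ² = 1 - 3924/6084 = 0.355

0.355


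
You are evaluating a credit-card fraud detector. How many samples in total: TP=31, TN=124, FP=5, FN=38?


Total = TP + TN + FP + FN
= 31 + 124 + 5 + 38
= 198
(Predicted positive: 36, predicted negative: 162)

198


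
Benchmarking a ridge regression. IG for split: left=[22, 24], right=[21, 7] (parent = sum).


Parent = [43, 31], H_parent = 0.9809
H_left = 0.9986 (n=46), H_right = 0.8113 (n=28)
H_children = (46/74)·0.9986 + (28/74)·0.8113 = 0.9277
IG = 0.9809 - 0.9277 = 0.0532

0.0532


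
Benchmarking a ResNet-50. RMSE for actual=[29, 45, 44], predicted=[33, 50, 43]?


MSE = 42/3 = 14
RMSE = √(42/3) = 3.7417

3.7417


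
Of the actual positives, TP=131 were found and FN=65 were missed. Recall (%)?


Recall = TP/(TP+FN)
= 131/(131+65)
= 131/196 = 66.84%

66.84%


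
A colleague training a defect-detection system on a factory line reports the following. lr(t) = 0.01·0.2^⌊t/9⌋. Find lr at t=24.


n_drops = ⌊24/9⌋ = 2
lr = 0.01·0.2^2 = 0.01·0.04 = 0.0004

0.0004


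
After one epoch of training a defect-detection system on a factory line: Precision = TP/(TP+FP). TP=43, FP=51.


Precision = TP/(TP+FP)
= 43/(43+51)
= 43/94 = 45.74%

45.74%


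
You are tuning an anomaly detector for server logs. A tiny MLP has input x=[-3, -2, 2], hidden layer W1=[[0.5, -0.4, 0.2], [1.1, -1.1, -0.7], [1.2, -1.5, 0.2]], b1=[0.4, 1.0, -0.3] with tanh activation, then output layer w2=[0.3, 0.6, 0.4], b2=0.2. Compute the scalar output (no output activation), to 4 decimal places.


z1[0] = (0.5)·(-3) + (-0.4)·(-2) + (0.2)·(2) + 0.4 = 0.1
z1[1] = (1.1)·(-3) + (-1.1)·(-2) + (-0.7)·(2) + 1.0 = -1.5
z1[2] = (1.2)·(-3) + (-1.5)·(-2) + (0.2)·(2) - 0.3 = -0.5
h = tanh(z1) = [0.0997, -0.9051, -0.4621]
output = (0.3)·(0.0997) + (0.6)·(-0.9051) + (0.4)·(-0.4621) + 0.2 = -0.498

-0.498


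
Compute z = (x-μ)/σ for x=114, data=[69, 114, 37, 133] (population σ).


μ = 88.25, σ = 37.6256
z = (114 - 88.25)/37.6256 = 0.6844

0.6844


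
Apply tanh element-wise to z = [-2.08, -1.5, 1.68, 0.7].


tanh(-2.08) = -0.9693
tanh(-1.5) = -0.9051
tanh(1.68) = 0.9329
tanh(0.7) = 0.6044
result = [-0.9693, -0.9051, 0.9329, 0.6044]

[-0.9693, -0.9051, 0.9329, 0.6044]


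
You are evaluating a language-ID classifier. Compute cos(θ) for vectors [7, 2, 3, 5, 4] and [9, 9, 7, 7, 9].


A·B = 7·9 + 2·9 + 3·7 + 5·7 + 4·9 = 173
‖A‖ = √103 = 10.1489, ‖B‖ = √341 = 18.4662
cos = 173/(√103·√341) = 173/√35123 = 0.9231

0.9231


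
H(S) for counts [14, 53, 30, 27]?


Probabilities: [14/124, 53/124, 30/124, 27/124] ≈ [0.1129, 0.4274, 0.2419, 0.2177]
H = -((14/124)·log₂(14/124) + (53/124)·log₂(53/124) + (30/124)·log₂(30/124) + (27/124)·log₂(27/124))
  = 1.8536 bits

1.8536 bits


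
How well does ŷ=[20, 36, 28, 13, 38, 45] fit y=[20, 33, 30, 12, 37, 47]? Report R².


ȳ = 29.8333
SS_res = Σ(y-ŷ)² = 19
SS_tot = Σ(y-ȳ)² = 770.83
R² = 1 - SS_res/SS_tot = 1 - 0.0246 = 0.9754

0.9754


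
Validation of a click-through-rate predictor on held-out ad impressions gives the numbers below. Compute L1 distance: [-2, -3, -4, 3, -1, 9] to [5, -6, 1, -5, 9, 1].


d = |-2-5| + |-3+ 6| + |-4-1| + |3+ 5| + |-1-9| + |9-1|
  = 7 + 3 + 5 + 8 + 10 + 8
  = 41

41


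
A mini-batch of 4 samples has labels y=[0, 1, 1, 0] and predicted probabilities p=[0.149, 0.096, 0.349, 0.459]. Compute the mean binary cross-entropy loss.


L[0] = -ln(1-0.149) = -ln(0.851) = 0.1613
L[1] = -ln(0.096) = 2.3434
L[2] = -ln(0.349) = 1.0527
L[3] = -ln(1-0.459) = -ln(0.541) = 0.6143
mean = (0.1613 + 2.3434 + 1.0527 + 0.6143)/4 = 1.0429

1.0429


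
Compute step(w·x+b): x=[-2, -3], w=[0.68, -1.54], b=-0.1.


z = (-2)·(0.68) + (-3)·(-1.54) - 0.1
  = 3.16
step(z) = 1 (z≥0)

1


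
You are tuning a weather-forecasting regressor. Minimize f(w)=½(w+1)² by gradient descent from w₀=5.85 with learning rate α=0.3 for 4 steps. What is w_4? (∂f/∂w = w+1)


step 1: grad = 5.85+1 = 6.85; w = 5.85 - 0.3·(6.85) = 3.795
step 2: grad = 3.795+1 = 4.795; w = 3.795 - 0.3·(4.795) = 2.3565
step 3: grad = 2.3565+1 = 3.3565; w = 2.3565 - 0.3·(3.3565) = 1.34955
step 4: grad = 1.34955+1 = 2.34955; w = 1.34955 - 0.3·(2.34955) = 0.644685

0.644685


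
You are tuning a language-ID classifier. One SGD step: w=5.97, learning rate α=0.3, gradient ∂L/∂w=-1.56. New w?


w_new = w - α·∇
= 5.97 - 0.3·-1.56
= 5.97 + 0.468
= 6.438

6.438


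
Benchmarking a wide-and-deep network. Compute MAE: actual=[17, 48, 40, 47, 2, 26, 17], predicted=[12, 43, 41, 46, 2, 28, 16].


Absolute errors: |17-12|=5, |48-43|=5, |40-41|=1, |47-46|=1, |2-2|=0, |26-28|=2, |17-16|=1
Sum = 15
MAE = 15/7 = 15/7

15/7


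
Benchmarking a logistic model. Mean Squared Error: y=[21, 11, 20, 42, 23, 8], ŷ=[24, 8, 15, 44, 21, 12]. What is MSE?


Squared errors: (21-24)²=9, (11-8)²=9, (20-15)²=25, (42-44)²=4, (23-21)²=4, (8-12)²=16
Sum = 67
MSE = 67/6 = 67/6

67/6


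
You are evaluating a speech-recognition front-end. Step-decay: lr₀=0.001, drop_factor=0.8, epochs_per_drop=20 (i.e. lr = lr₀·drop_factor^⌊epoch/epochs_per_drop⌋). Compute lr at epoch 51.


n_drops = ⌊51/20⌋ = 2
lr = 0.001·0.8^2 = 0.001·0.64 = 0.00064

0.00064


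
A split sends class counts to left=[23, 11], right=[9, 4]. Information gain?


Parent = [32, 15], H_parent = 0.9035
H_left = 0.9082 (n=34), H_right = 0.8905 (n=13)
H_children = (34/47)·0.9082 + (13/47)·0.8905 = 0.9033
IG = 0.9035 - 0.9033 = 0.0002

0.0002


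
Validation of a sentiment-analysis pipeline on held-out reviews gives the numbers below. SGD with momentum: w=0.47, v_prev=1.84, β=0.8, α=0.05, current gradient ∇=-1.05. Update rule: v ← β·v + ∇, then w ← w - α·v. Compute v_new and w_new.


v_new = 0.8·1.84 - 1.05 = 1.472 - 1.05 = 0.422
w_new = 0.47 - 0.05·0.422 = 0.47 - 0.0211 = 0.4489

v_new=0.422, w_new=0.4489


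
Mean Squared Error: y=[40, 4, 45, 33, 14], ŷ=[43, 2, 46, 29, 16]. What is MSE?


Squared errors: (40-43)²=9, (4-2)²=4, (45-46)²=1, (33-29)²=16, (14-16)²=4
Sum = 34
MSE = 34/5 = 34/5

34/5


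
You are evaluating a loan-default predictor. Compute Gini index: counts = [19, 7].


Probabilities: [19/26, 7/26] ≈ [0.7308, 0.2692]
Σpᵢ² = (361 + 49)/26² = 410/676
Gini = 1 - Σpᵢ² = 1 - 410/676 = 0.3935

0.3935


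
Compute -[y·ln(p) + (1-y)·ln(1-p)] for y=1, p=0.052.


BCE = -[y·ln(p) + (1-y)·ln(1-p)]
= -1·ln(0.052) - 0
= -ln(0.052) = 2.9565

2.9565


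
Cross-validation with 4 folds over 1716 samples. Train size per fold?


Fold size = 1716/4 = 429
Training per fold = 1716 - 429 = 1287

1287


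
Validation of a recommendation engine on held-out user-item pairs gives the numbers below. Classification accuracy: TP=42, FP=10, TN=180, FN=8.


Accuracy = (TP+TN)/(TP+TN+FP+FN)
= (42+180)/(240)
= 222/240 = 92.5%

92.5%


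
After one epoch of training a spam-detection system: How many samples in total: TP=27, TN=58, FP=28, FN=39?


Total = TP + TN + FP + FN
= 27 + 58 + 28 + 39
= 152
(Predicted positive: 55, predicted negative: 97)

152


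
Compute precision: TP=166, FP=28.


Precision = TP/(TP+FP)
= 166/(166+28)
= 166/194 = 85.57%

85.57%


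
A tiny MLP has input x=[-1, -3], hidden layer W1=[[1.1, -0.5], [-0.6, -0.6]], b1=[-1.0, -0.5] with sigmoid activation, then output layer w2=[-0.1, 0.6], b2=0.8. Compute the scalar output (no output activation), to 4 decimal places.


z1[0] = (1.1)·(-1) + (-0.5)·(-3) - 1.0 = -0.6
z1[1] = (-0.6)·(-1) + (-0.6)·(-3) - 0.5 = 1.9
h = sigmoid(z1) = [0.3543, 0.8699]
output = (-0.1)·(0.3543) + (0.6)·(0.8699) + 0.8 = 1.2865

1.2865


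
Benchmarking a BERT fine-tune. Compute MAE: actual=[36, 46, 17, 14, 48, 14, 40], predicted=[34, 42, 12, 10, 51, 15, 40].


Absolute errors: |36-34|=2, |46-42|=4, |17-12|=5, |14-10|=4, |48-51|=3, |14-15|=1, |40-40|=0
Sum = 19
MAE = 19/7 = 19/7

19/7


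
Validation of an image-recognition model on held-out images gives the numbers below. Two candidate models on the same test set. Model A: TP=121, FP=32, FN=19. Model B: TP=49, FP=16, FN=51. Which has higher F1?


Model A: P=121/153=0.7908, R=121/140=0.8643, F1=2PR/(P+R)=2TP/(2TP+FP+FN)=242/293=0.8259
Model B: P=49/65=0.7538, R=49/100=0.49, F1=2PR/(P+R)=2TP/(2TP+FP+FN)=98/165=0.5939
0.8259 > 0.5939 → Model A

Model A


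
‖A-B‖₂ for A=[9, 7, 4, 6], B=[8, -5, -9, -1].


d = √((9-8)² + (7+ 5)² + (4+ 9)² + (6+ 1)²)
  = √(1 + 144 + 169 + 49)
  = √363 = 19.0526

19.0526


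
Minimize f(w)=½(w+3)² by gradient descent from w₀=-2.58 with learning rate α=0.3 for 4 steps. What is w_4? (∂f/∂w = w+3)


step 1: grad = -2.58+3 = 0.42; w = -2.58 - 0.3·(0.42) = -2.706
step 2: grad = -2.706+3 = 0.294; w = -2.706 - 0.3·(0.294) = -2.7942
step 3: grad = -2.7942+3 = 0.2058; w = -2.7942 - 0.3·(0.2058) = -2.85594
step 4: grad = -2.85594+3 = 0.14406; w = -2.85594 - 0.3·(0.14406) = -2.899158

-2.899158


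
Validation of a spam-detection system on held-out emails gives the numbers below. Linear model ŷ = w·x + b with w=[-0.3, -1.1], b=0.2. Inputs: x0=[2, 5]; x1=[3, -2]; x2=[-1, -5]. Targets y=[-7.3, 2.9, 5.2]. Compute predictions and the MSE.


ŷ0 = (-0.3)·(2) + (-1.1)·(5) + 0.2 = -5.9
ŷ1 = (-0.3)·(3) + (-1.1)·(-2) + 0.2 = 1.5
ŷ2 = (-0.3)·(-1) + (-1.1)·(-5) + 0.2 = 6.0
errors² = [1.96, 1.96, 0.64]
MSE = 4.5600/3 = 1.52

1.52


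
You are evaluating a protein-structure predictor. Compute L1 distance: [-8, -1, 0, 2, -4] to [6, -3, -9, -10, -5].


d = |-8-6| + |-1+ 3| + |0+ 9| + |2+ 10| + |-4+ 5|
  = 14 + 2 + 9 + 12 + 1
  = 38

38


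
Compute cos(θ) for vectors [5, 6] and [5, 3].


A·B = 5·5 + 6·3 = 43
‖A‖ = √61 = 7.8102, ‖B‖ = √34 = 5.831
cos = 43/(√61·√34) = 43/√2074 = 0.9442

0.9442


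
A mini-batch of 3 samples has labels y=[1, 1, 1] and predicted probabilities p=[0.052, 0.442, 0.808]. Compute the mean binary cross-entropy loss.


L[0] = -ln(0.052) = 2.9565
L[1] = -ln(0.442) = 0.8164
L[2] = -ln(0.808) = 0.2132
mean = (2.9565 + 0.8164 + 0.2132)/3 = 1.3287

1.3287


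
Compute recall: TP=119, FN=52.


Recall = TP/(TP+FN)
= 119/(119+52)
= 119/171 = 69.59%

69.59%


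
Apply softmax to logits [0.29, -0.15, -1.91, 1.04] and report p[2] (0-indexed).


Exponentials: e^0.29=1.3364, e^-0.15=0.8607, e^-1.91=0.1481, e^1.04=2.8292
Sum = 5.1744
Softmax = [0.2583, 0.1663, 0.0286, 0.5468]
p[2] = 0.1481/5.1744 = 0.0286

0.0286


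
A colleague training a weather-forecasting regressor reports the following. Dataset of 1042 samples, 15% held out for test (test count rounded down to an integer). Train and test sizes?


Test = ⌊1042·15/100⌋ = 156
Train = 1042 - 156 = 886

Train: 886, Test: 156


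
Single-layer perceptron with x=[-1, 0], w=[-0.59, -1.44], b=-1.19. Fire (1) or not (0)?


z = (-1)·(-0.59) + (0)·(-1.44) - 1.19
  = -0.6
step(z) = 0 (z<0)

0


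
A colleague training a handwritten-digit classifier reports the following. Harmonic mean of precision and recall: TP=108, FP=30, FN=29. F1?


Precision = 108/138 = 0.7826
Recall = 108/137 = 0.7883
F1 = 2·P·R/(P+R) = 2·TP/(2·TP+FP+FN) = 216/(216+30+29) = 216/275 = 0.7855

0.7855


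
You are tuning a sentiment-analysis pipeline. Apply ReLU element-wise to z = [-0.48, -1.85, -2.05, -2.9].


ReLU(-0.48) = max(0, -0.48) = 0.0
ReLU(-1.85) = max(0, -1.85) = 0.0
ReLU(-2.05) = max(0, -2.05) = 0.0
ReLU(-2.9) = max(0, -2.9) = 0.0
result = [0.0, 0.0, 0.0, 0.0]

[0.0, 0.0, 0.0, 0.0]


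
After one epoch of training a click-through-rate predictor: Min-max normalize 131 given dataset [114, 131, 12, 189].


min=12, max=189
(131-12)/(189-12) = 119/177 = 0.6723

0.6723


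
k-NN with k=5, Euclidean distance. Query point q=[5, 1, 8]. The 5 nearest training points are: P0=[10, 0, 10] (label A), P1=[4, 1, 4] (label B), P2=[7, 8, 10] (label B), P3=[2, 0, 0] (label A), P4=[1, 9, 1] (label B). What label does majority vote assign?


d(q,P0) = 5.4772  (label A)
d(q,P1) = 4.1231  (label B)
d(q,P2) = 7.5498  (label B)
d(q,P3) = 8.6023  (label A)
d(q,P4) = 11.3578  (label B)
Votes: A=2, B=3
Majority → B

B


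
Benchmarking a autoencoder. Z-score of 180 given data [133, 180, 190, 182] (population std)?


μ = 171.25, σ = 22.3984
z = (180 - 171.25)/22.3984 = 0.3907

0.3907


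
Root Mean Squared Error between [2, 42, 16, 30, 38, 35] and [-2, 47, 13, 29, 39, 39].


MSE = 68/6 = 11.3333
RMSE = √(68/6) = 3.3665

3.3665


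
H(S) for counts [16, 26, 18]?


Probabilities: [16/60, 26/60, 18/60] ≈ [0.2667, 0.4333, 0.3]
H = -((16/60)·log₂(16/60) + (26/60)·log₂(26/60) + (18/60)·log₂(18/60))
  = 1.5524 bits

1.5524 bits


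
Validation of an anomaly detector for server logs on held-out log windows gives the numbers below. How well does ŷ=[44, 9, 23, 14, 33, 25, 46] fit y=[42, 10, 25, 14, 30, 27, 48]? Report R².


ȳ = 28
SS_res = Σ(y-ŷ)² = 26
SS_tot = Σ(y-ȳ)² = 1130
R² = 1 - SS_res/SS_tot = 1 - 0.023 = 0.977

0.977


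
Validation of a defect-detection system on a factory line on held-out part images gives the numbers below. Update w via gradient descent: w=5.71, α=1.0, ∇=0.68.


w_new = w - α·∇
= 5.71 - 1.0·0.68
= 5.71 - 0.68
= 5.03

5.03


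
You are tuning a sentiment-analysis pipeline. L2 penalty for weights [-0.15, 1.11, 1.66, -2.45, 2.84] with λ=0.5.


‖w‖₂² = (-0.15)² + (1.11)² + (1.66)² + (-2.45)² + (2.84)²
     = 0.0225 + 1.2321 + 2.7556 + 6.0025 + 8.0656
     = 18.0783
λ·‖w‖₂² = 0.5·18.0783 = 9.03915

9.03915


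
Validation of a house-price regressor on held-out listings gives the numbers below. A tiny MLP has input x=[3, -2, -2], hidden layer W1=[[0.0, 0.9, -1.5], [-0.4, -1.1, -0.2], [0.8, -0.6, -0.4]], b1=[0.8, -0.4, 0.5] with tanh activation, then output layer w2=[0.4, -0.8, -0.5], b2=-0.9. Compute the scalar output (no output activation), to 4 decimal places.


z1[0] = (0.0)·(3) + (0.9)·(-2) + (-1.5)·(-2) + 0.8 = 2.0
z1[1] = (-0.4)·(3) + (-1.1)·(-2) + (-0.2)·(-2) - 0.4 = 1.0
z1[2] = (0.8)·(3) + (-0.6)·(-2) + (-0.4)·(-2) + 0.5 = 4.9
h = tanh(z1) = [0.964, 0.7616, 0.9999]
output = (0.4)·(0.964) + (-0.8)·(0.7616) + (-0.5)·(0.9999) - 0.9 = -1.6236

-1.6236


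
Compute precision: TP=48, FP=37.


Precision = TP/(TP+FP)
= 48/(48+37)
= 48/85 = 56.47%

56.47%


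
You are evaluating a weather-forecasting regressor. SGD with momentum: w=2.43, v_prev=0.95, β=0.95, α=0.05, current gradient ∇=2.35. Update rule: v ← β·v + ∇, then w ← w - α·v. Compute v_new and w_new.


v_new = 0.95·0.95 + 2.35 = 0.9025 + 2.35 = 3.2525
w_new = 2.43 - 0.05·3.2525 = 2.43 - 0.162625 = 2.267375

v_new=3.2525, w_new=2.267375


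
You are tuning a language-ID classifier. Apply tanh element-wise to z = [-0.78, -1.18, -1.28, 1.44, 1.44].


tanh(-0.78) = -0.6527
tanh(-1.18) = -0.8275
tanh(-1.28) = -0.8565
tanh(1.44) = 0.8937
tanh(1.44) = 0.8937
result = [-0.6527, -0.8275, -0.8565, 0.8937, 0.8937]

[-0.6527, -0.8275, -0.8565, 0.8937, 0.8937]


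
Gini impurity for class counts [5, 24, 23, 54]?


Probabilities: [5/106, 24/106, 23/106, 54/106] ≈ [0.0472, 0.2264, 0.217, 0.5094]
Σpᵢ² = (25 + 576 + 529 + 2916)/106² = 4046/11236
Gini = 1 - Σpᵢ² = 1 - 4046/11236 = 0.6399

0.6399


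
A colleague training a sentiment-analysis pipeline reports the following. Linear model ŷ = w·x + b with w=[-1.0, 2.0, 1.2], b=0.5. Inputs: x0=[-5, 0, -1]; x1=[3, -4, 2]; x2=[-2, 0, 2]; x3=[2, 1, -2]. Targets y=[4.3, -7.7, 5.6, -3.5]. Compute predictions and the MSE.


ŷ0 = (-1.0)·(-5) + (2.0)·(0) + (1.2)·(-1) + 0.5 = 4.3
ŷ1 = (-1.0)·(3) + (2.0)·(-4) + (1.2)·(2) + 0.5 = -8.1
ŷ2 = (-1.0)·(-2) + (2.0)·(0) + (1.2)·(2) + 0.5 = 4.9
ŷ3 = (-1.0)·(2) + (2.0)·(1) + (1.2)·(-2) + 0.5 = -1.9
errors² = [0.0, 0.16, 0.49, 2.56]
MSE = 3.2100/4 = 0.8025

0.8025


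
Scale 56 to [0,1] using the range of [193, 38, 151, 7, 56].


min=7, max=193
(56-7)/(193-7) = 49/186 = 0.2634

0.2634


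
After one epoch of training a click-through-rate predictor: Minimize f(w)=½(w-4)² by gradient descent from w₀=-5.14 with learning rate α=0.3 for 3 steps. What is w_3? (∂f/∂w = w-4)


step 1: grad = -5.14-4 = -9.14; w = -5.14 - 0.3·(-9.14) = -2.398
step 2: grad = -2.398-4 = -6.398; w = -2.398 - 0.3·(-6.398) = -0.4786
step 3: grad = -0.4786-4 = -4.4786; w = -0.4786 - 0.3·(-4.4786) = 0.86498

0.86498


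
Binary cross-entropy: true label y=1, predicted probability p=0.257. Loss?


BCE = -[y·ln(p) + (1-y)·ln(1-p)]
= -1·ln(0.257) - 0
= -ln(0.257) = 1.3587

1.3587


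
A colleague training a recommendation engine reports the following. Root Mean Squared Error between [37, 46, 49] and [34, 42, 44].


MSE = 50/3 = 16.6667
RMSE = √(50/3) = 4.0825

4.0825


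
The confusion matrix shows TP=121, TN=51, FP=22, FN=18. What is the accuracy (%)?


Accuracy = (TP+TN)/(TP+TN+FP+FN)
= (121+51)/(212)
= 172/212 = 81.13%

81.13%


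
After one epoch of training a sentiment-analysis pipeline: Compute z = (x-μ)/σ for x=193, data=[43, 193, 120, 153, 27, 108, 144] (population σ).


μ = 112.5714, σ = 55.2006
z = (193 - 112.5714)/55.2006 = 1.457

1.457


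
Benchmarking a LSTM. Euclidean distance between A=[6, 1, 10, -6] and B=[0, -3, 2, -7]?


d = √((6-0)² + (1+ 3)² + (10-2)² + (-6+ 7)²)
  = √(36 + 16 + 64 + 1)
  = √117 = 10.8167

10.8167


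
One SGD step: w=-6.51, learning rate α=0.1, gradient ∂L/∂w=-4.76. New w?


w_new = w - α·∇
= -6.51 - 0.1·-4.76
= -6.51 + 0.476
= -6.034

-6.034


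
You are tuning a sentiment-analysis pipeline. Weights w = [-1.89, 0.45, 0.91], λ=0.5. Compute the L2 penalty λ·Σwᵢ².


‖w‖₂² = (-1.89)² + (0.45)² + (0.91)²
     = 3.5721 + 0.2025 + 0.8281
     = 4.6027
λ·‖w‖₂² = 0.5·4.6027 = 2.30135

2.30135


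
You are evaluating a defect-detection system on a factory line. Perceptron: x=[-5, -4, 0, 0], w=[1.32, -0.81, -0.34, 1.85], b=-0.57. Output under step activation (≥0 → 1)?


z = (-5)·(1.32) + (-4)·(-0.81) + (0)·(-0.34) + (0)·(1.85) - 0.57
  = -3.93
step(z) = 0 (z<0)

0


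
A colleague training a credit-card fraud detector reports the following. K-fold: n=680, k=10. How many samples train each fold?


Fold size = 680/10 = 68
Training per fold = 680 - 68 = 612

612


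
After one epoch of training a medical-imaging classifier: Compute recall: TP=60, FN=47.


Recall = TP/(TP+FN)
= 60/(60+47)
= 60/107 = 56.07%

56.07%


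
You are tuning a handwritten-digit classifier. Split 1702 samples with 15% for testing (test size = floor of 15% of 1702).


Test = ⌊1702·15/100⌋ = 255
Train = 1702 - 255 = 1447

Train: 1447, Test: 255


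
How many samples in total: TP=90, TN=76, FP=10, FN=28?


Total = TP + TN + FP + FN
= 90 + 76 + 10 + 28
= 204
(Predicted positive: 100, predicted negative: 104)

204


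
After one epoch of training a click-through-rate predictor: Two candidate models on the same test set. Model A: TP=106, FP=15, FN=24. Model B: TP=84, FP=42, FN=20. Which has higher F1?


Model A: P=106/121=0.876, R=106/130=0.8154, F1=2PR/(P+R)=2TP/(2TP+FP+FN)=212/251=0.8446
Model B: P=84/126=0.6667, R=84/104=0.8077, F1=2PR/(P+R)=2TP/(2TP+FP+FN)=168/230=0.7304
0.8446 > 0.7304 → Model A

Model A


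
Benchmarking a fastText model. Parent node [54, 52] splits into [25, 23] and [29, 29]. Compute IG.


Parent = [54, 52], H_parent = 0.9997
H_left = 0.9987 (n=48), H_right = 1 (n=58)
H_children = (48/106)·0.9987 + (58/106)·1 = 0.9994
IG = 0.9997 - 0.9994 = 0.0003

0.0003


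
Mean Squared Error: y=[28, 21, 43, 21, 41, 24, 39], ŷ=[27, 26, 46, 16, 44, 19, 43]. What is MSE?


Squared errors: (28-27)²=1, (21-26)²=25, (43-46)²=9, (21-16)²=25, (41-44)²=9, (24-19)²=25, (39-43)²=16
Sum = 110
MSE = 110/7 = 110/7

110/7


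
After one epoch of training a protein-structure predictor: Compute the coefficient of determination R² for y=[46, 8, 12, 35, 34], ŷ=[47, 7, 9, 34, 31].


ȳ = 27
SS_res = Σ(y-ŷ)² = 21
SS_tot = Σ(y-ȳ)² = 1060
R² = 1 - SS_res/SS_tot = 1 - 0.0198 = 0.9802

0.9802


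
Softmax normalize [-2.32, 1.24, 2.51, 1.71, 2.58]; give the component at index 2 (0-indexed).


Exponentials: e^-2.32=0.0983, e^1.24=3.4556, e^2.51=12.3049, e^1.71=5.529, e^2.58=13.1971
Sum = 34.5849
Softmax = [0.0028, 0.0999, 0.3558, 0.1599, 0.3816]
p[2] = 12.3049/34.5849 = 0.3558

0.3558


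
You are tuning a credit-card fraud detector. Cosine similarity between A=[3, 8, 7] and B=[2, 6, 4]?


A·B = 3·2 + 8·6 + 7·4 = 82
‖A‖ = √122 = 11.0454, ‖B‖ = √56 = 7.4833
cos = 82/(√122·√56) = 82/√6832 = 0.9921

0.9921


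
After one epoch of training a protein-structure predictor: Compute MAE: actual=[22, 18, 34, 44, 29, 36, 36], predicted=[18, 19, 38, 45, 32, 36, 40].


Absolute errors: |22-18|=4, |18-19|=1, |34-38|=4, |44-45|=1, |29-32|=3, |36-36|=0, |36-40|=4
Sum = 17
MAE = 17/7 = 17/7

17/7


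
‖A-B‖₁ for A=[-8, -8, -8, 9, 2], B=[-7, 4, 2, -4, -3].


d = |-8+ 7| + |-8-4| + |-8-2| + |9+ 4| + |2+ 3|
  = 1 + 12 + 10 + 13 + 5
  = 41

41


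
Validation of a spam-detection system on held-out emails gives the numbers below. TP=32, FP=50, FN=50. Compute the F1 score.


Precision = 32/82 = 0.3902
Recall = 32/82 = 0.3902
F1 = 2·P·R/(P+R) = 2·TP/(2·TP+FP+FN) = 64/(64+50+50) = 64/164 = 0.3902

0.3902


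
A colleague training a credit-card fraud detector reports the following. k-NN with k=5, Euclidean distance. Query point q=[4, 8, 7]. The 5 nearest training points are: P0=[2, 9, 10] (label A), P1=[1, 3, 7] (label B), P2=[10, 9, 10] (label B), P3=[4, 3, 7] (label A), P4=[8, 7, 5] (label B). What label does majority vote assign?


d(q,P0) = 3.7417  (label A)
d(q,P1) = 5.831  (label B)
d(q,P2) = 6.7823  (label B)
d(q,P3) = 5.0  (label A)
d(q,P4) = 4.5826  (label B)
Votes: A=2, B=3
Majority → B

B


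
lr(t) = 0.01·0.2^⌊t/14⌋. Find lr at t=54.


n_drops = ⌊54/14⌋ = 3
lr = 0.01·0.2^3 = 0.01·0.008 = 0.00008

0.00008


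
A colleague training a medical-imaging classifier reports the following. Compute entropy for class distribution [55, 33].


Probabilities: [55/88, 33/88] ≈ [0.625, 0.375]
H = -((55/88)·log₂(55/88) + (33/88)·log₂(33/88))
  = 0.9544 bits

0.9544 bits


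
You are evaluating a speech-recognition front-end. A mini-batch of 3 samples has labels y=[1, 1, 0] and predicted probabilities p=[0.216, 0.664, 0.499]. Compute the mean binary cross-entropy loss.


L[0] = -ln(0.216) = 1.5325
L[1] = -ln(0.664) = 0.4095
L[2] = -ln(1-0.499) = -ln(0.501) = 0.6911
mean = (1.5325 + 0.4095 + 0.6911)/3 = 0.8777

0.8777


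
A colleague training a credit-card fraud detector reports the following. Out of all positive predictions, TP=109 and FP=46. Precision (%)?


Precision = TP/(TP+FP)
= 109/(109+46)
= 109/155 = 70.32%

70.32%


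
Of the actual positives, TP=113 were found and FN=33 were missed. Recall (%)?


Recall = TP/(TP+FN)
= 113/(113+33)
= 113/146 = 77.4%

77.4%


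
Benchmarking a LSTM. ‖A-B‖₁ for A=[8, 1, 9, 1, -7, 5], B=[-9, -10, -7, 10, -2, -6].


d = |8+ 9| + |1+ 10| + |9+ 7| + |1-10| + |-7+ 2| + |5+ 6|
  = 17 + 11 + 16 + 9 + 5 + 11
  = 69

69


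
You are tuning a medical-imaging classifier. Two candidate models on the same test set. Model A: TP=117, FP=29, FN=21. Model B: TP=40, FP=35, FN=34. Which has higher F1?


Model A: P=117/146=0.8014, R=117/138=0.8478, F1=2PR/(P+R)=2TP/(2TP+FP+FN)=234/284=0.8239
Model B: P=40/75=0.5333, R=40/74=0.5405, F1=2PR/(P+R)=2TP/(2TP+FP+FN)=80/149=0.5369
0.8239 > 0.5369 → Model A

Model A


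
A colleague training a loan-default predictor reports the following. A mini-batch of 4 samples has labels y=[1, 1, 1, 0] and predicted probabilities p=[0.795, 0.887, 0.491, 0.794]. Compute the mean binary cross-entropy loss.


L[0] = -ln(0.795) = 0.2294
L[1] = -ln(0.887) = 0.1199
L[2] = -ln(0.491) = 0.7113
L[3] = -ln(1-0.794) = -ln(0.206) = 1.5799
mean = (0.2294 + 0.1199 + 0.7113 + 1.5799)/4 = 0.6601

0.6601


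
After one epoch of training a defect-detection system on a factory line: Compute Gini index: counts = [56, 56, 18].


Probabilities: [56/130, 56/130, 18/130] ≈ [0.4308, 0.4308, 0.1385]
Σpᵢ² = (3136 + 3136 + 324)/130² = 6596/16900
Gini = 1 - Σpᵢ² = 1 - 6596/16900 = 0.6097

0.6097


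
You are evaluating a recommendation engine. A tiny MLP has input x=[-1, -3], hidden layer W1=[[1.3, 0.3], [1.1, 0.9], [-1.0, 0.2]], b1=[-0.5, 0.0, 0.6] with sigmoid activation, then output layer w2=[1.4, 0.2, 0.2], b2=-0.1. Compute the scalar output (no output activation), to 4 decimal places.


z1[0] = (1.3)·(-1) + (0.3)·(-3) - 0.5 = -2.7
z1[1] = (1.1)·(-1) + (0.9)·(-3) + 0.0 = -3.8
z1[2] = (-1.0)·(-1) + (0.2)·(-3) + 0.6 = 1.0
h = sigmoid(z1) = [0.063, 0.0219, 0.7311]
output = (1.4)·(0.063) + (0.2)·(0.0219) + (0.2)·(0.7311) - 0.1 = 0.1388

0.1388


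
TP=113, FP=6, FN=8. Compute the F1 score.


Precision = 113/119 = 0.9496
Recall = 113/121 = 0.9339
F1 = 2·P·R/(P+R) = 2·TP/(2·TP+FP+FN) = 226/(226+6+8) = 226/240 = 0.9417

0.9417


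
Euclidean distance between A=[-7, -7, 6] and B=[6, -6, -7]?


d = √((-7-6)² + (-7+ 6)² + (6+ 7)²)
  = √(169 + 1 + 169)
  = √339 = 18.412

18.412


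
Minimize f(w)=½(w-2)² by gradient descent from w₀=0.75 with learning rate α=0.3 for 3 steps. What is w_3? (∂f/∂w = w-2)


step 1: grad = 0.75-2 = -1.25; w = 0.75 - 0.3·(-1.25) = 1.125
step 2: grad = 1.125-2 = -0.875; w = 1.125 - 0.3·(-0.875) = 1.3875
step 3: grad = 1.3875-2 = -0.6125; w = 1.3875 - 0.3·(-0.6125) = 1.57125

1.57125


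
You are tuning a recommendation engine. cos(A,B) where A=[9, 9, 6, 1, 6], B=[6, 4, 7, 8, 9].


A·B = 9·6 + 9·4 + 6·7 + 1·8 + 6·9 = 194
‖A‖ = √235 = 15.3297, ‖B‖ = √246 = 15.6844
cos = 194/(√235·√246) = 194/√57810 = 0.8069

0.8069


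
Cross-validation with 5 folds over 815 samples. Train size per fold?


Fold size = 815/5 = 163
Training per fold = 815 - 163 = 652

652


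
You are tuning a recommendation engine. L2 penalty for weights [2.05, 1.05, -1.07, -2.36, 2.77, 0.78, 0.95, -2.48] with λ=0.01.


‖w‖₂² = (2.05)² + (1.05)² + (-1.07)² + (-2.36)² + (2.77)² + (0.78)² + (0.95)² + (-2.48)²
     = 4.2025 + 1.1025 + 1.1449 + 5.5696 + 7.6729 + 0.6084 + 0.9025 + 6.1504
     = 27.3537
λ·‖w‖₂² = 0.01·27.3537 = 0.273537

0.273537


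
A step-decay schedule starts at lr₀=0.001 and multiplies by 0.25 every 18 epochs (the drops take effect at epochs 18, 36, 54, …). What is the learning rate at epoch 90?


n_drops = ⌊90/18⌋ = 5
lr = 0.001·0.25^5 = 0.001·0.0009765625 = 0.0000009765625

0.0000009765625


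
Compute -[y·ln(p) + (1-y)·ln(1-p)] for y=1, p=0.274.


BCE = -[y·ln(p) + (1-y)·ln(1-p)]
= -1·ln(0.274) - 0
= -ln(0.274) = 1.2946

1.2946


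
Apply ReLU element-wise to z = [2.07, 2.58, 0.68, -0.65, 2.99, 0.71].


ReLU(2.07) = max(0, 2.07) = 2.07
ReLU(2.58) = max(0, 2.58) = 2.58
ReLU(0.68) = max(0, 0.68) = 0.68
ReLU(-0.65) = max(0, -0.65) = 0.0
ReLU(2.99) = max(0, 2.99) = 2.99
ReLU(0.71) = max(0, 0.71) = 0.71
result = [2.07, 2.58, 0.68, 0.0, 2.99, 0.71]

[2.07, 2.58, 0.68, 0.0, 2.99, 0.71]


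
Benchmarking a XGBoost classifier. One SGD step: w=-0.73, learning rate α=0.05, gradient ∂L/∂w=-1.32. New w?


w_new = w - α·∇
= -0.73 - 0.05·-1.32
= -0.73 + 0.066
= -0.664

-0.664


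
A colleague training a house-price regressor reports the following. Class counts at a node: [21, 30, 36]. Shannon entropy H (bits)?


Probabilities: [21/87, 30/87, 36/87] ≈ [0.2414, 0.3448, 0.4138]
H = -((21/87)·log₂(21/87) + (30/87)·log₂(30/87) + (36/87)·log₂(36/87))
  = 1.5514 bits

1.5514 bits


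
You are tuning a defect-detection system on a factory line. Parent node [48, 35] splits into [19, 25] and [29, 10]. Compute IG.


Parent = [48, 35], H_parent = 0.9822
H_left = 0.9865 (n=44), H_right = 0.8213 (n=39)
H_children = (44/83)·0.9865 + (39/83)·0.8213 = 0.9089
IG = 0.9822 - 0.9089 = 0.0733

0.0733


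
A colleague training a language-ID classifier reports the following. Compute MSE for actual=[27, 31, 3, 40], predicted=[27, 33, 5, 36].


Squared errors: (27-27)²=0, (31-33)²=4, (3-5)²=4, (40-36)²=16
Sum = 24
MSE = 24/4 = 6

6


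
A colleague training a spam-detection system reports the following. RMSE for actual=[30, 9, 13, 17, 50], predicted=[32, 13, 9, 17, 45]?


MSE = 61/5 = 12.2
RMSE = √(61/5) = 3.4928

3.4928


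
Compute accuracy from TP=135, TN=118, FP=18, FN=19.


Accuracy = (TP+TN)/(TP+TN+FP+FN)
= (135+118)/(290)
= 253/290 = 87.24%

87.24%


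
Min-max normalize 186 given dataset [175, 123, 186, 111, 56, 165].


min=56, max=186
(186-56)/(186-56) = 130/130 = 1.0

1.0


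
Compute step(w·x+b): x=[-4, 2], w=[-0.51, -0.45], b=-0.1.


z = (-4)·(-0.51) + (2)·(-0.45) - 0.1
  = 1.04
step(z) = 1 (z≥0)

1


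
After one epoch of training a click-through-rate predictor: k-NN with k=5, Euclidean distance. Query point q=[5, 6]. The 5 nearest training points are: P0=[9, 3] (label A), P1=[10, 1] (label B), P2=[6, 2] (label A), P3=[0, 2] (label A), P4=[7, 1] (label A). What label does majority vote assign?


d(q,P0) = 5.0  (label A)
d(q,P1) = 7.0711  (label B)
d(q,P2) = 4.1231  (label A)
d(q,P3) = 6.4031  (label A)
d(q,P4) = 5.3852  (label A)
Votes: A=4, B=1
Majority → A

A


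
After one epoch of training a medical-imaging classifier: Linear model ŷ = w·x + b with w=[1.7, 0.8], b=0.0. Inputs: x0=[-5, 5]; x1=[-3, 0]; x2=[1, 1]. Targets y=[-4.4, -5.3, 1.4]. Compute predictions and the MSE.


ŷ0 = (1.7)·(-5) + (0.8)·(5) + 0.0 = -4.5
ŷ1 = (1.7)·(-3) + (0.8)·(0) + 0.0 = -5.1
ŷ2 = (1.7)·(1) + (0.8)·(1) + 0.0 = 2.5
errors² = [0.01, 0.04, 1.21]
MSE = 1.2600/3 = 0.42

0.42


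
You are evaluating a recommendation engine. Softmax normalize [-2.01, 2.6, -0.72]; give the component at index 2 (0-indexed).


Exponentials: e^-2.01=0.134, e^2.6=13.4637, e^-0.72=0.4868
Sum = 14.0845
Softmax = [0.0095, 0.9559, 0.0346]
p[2] = 0.4868/14.0845 = 0.0346

0.0346


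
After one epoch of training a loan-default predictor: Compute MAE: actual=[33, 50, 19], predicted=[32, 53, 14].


Absolute errors: |33-32|=1, |50-53|=3, |19-14|=5
Sum = 9
MAE = 9/3 = 3

3


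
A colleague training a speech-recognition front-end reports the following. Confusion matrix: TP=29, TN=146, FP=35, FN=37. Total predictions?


Total = TP + TN + FP + FN
= 29 + 146 + 35 + 37
= 247
(Predicted positive: 64, predicted negative: 183)

247


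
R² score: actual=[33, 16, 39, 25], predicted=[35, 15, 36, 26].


ȳ = 28.25
SS_res = Σ(y-ŷ)² = 15
SS_tot = Σ(y-ȳ)² = 298.75
R² = 1 - SS_res/SS_tot = 1 - 0.0502 = 0.9498

0.9498


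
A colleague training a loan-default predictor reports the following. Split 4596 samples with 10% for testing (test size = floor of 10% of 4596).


Test = ⌊4596·10/100⌋ = 459
Train = 4596 - 459 = 4137

Train: 4137, Test: 459


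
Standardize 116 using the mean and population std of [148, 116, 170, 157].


μ = 147.75, σ = 19.9296
z = (116 - 147.75)/19.9296 = -1.5931

-1.5931


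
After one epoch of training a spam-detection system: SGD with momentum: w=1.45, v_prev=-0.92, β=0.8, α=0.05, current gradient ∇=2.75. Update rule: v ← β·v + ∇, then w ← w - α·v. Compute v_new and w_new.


v_new = 0.8·-0.92 + 2.75 = -0.736 + 2.75 = 2.014
w_new = 1.45 - 0.05·2.014 = 1.45 - 0.1007 = 1.3493

v_new=2.014, w_new=1.3493


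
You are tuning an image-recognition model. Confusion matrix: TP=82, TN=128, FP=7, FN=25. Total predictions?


Total = TP + TN + FP + FN
= 82 + 128 + 7 + 25
= 242
(Predicted positive: 89, predicted negative: 153)

242


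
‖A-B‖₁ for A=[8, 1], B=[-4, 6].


d = |8+ 4| + |1-6|
  = 12 + 5
  = 17

17


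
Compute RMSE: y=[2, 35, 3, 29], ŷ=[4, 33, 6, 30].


MSE = 18/4 = 4.5
RMSE = √(18/4) = 2.1213

2.1213


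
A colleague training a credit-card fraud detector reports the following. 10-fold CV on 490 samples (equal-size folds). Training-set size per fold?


Fold size = 490/10 = 49
Training per fold = 490 - 49 = 441

441


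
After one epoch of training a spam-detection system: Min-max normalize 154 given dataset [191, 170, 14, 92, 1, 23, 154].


min=1, max=191
(154-1)/(191-1) = 153/190 = 0.8053

0.8053


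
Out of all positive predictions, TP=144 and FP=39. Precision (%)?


Precision = TP/(TP+FP)
= 144/(144+39)
= 144/183 = 78.69%

78.69%


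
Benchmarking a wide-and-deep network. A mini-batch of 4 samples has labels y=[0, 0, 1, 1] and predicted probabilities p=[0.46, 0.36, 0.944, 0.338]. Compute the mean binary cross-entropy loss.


L[0] = -ln(1-0.46) = -ln(0.54) = 0.6162
L[1] = -ln(1-0.36) = -ln(0.64) = 0.4463
L[2] = -ln(0.944) = 0.0576
L[3] = -ln(0.338) = 1.0847
mean = (0.6162 + 0.4463 + 0.0576 + 1.0847)/4 = 0.5512

0.5512


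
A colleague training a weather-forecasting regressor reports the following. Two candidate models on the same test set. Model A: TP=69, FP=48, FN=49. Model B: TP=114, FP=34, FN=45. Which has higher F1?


Model A: P=69/117=0.5897, R=69/118=0.5847, F1=2PR/(P+R)=2TP/(2TP+FP+FN)=138/235=0.5872
Model B: P=114/148=0.7703, R=114/159=0.717, F1=2PR/(P+R)=2TP/(2TP+FP+FN)=228/307=0.7427
0.5872 < 0.7427 → Model B

Model B


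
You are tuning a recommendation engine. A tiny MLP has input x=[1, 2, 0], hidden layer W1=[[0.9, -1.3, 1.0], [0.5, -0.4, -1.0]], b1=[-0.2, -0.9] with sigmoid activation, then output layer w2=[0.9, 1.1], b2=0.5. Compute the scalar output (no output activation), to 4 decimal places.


z1[0] = (0.9)·(1) + (-1.3)·(2) + (1.0)·(0) - 0.2 = -1.9
z1[1] = (0.5)·(1) + (-0.4)·(2) + (-1.0)·(0) - 0.9 = -1.2
h = sigmoid(z1) = [0.1301, 0.2315]
output = (0.9)·(0.1301) + (1.1)·(0.2315) + 0.5 = 0.8717

0.8717


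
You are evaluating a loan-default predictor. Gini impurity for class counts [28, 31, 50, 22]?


Probabilities: [28/131, 31/131, 50/131, 22/131] ≈ [0.2137, 0.2366, 0.3817, 0.1679]
Σpᵢ² = (784 + 961 + 2500 + 484)/131² = 4729/17161
Gini = 1 - Σpᵢ² = 1 - 4729/17161 = 0.7244

0.7244


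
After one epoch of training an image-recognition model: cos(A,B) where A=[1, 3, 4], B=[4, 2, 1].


A·B = 1·4 + 3·2 + 4·1 = 14
‖A‖ = √26 = 5.099, ‖B‖ = √21 = 4.5826
cos = 14/(√26·√21) = 14/√546 = 0.5991

0.5991


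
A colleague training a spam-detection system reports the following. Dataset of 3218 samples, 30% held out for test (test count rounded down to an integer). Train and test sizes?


Test = ⌊3218·30/100⌋ = 965
Train = 3218 - 965 = 2253

Train: 2253, Test: 965


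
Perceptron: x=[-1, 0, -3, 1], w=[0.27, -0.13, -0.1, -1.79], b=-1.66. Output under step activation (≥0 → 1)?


z = (-1)·(0.27) + (0)·(-0.13) + (-3)·(-0.1) + (1)·(-1.79) - 1.66
  = -3.42
step(z) = 0 (z<0)

0


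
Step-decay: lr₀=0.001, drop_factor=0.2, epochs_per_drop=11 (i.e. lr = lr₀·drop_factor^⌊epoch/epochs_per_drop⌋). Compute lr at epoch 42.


n_drops = ⌊42/11⌋ = 3
lr = 0.001·0.2^3 = 0.001·0.008 = 0.000008

0.000008


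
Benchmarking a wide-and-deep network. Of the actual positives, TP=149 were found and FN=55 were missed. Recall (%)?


Recall = TP/(TP+FN)
= 149/(149+55)
= 149/204 = 73.04%

73.04%


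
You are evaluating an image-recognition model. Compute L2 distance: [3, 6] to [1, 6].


d = √((3-1)² + (6-6)²)
  = √(4 + 0)
  = √4 = 2.0

2.0


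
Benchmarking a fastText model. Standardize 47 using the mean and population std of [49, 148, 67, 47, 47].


μ = 71.6, σ = 38.9338
z = (47 - 71.6)/38.9338 = -0.6318

-0.6318


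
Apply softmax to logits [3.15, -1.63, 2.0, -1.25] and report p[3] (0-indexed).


Exponentials: e^3.15=23.3361, e^-1.63=0.1959, e^2.0=7.3891, e^-1.25=0.2865
Sum = 31.2076
Softmax = [0.7478, 0.0063, 0.2368, 0.0092]
p[3] = 0.2865/31.2076 = 0.0092

0.0092


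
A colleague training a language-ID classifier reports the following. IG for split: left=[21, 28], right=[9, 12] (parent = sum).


Parent = [30, 40], H_parent = 0.9852
H_left = 0.9852 (n=49), H_right = 0.9852 (n=21)
H_children = (49/70)·0.9852 + (21/70)·0.9852 = 0.9852
IG = 0.9852 - 0.9852 = 0.0

0.0


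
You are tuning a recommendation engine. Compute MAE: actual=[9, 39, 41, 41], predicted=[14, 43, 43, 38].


Absolute errors: |9-14|=5, |39-43|=4, |41-43|=2, |41-38|=3
Sum = 14
MAE = 14/4 = 7/2

7/2
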